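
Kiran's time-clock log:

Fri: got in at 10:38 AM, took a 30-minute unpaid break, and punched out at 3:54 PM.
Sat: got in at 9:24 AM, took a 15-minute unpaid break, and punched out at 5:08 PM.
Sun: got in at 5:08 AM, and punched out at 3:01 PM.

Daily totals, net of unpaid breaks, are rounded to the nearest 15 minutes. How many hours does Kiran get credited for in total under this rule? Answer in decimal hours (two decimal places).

Fri: 10:38 AM–3:54 PM = 5 h 16 min − 30 min = 4 h 46 min → rounds to 4 h 45 min
Sat: 9:24 AM–5:08 PM = 7 h 44 min − 15 min = 7 h 29 min → rounds to 7 h 30 min
Sun: 5:08 AM–3:01 PM = 9 h 53 min → rounds to 10 h 0 min
Total credited: 22 h 15 min.

22.25 hours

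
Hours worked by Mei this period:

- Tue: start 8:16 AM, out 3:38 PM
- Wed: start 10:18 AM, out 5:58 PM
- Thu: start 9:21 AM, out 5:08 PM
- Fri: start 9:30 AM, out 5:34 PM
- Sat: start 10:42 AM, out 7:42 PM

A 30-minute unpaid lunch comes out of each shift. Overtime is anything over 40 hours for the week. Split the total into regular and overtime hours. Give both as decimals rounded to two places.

Regular 37.38 hours, overtime 0.00 hours

Tue: 8:16 AM–3:38 PM = 7 h 22 min; less 30 min break → 6 h 52 min
Wed: 10:18 AM–5:58 PM = 7 h 40 min; less 30 min break → 7 h 10 min
Thu: 9:21 AM–5:08 PM = 7 h 47 min; less 30 min break → 7 h 17 min
Fri: 9:30 AM–5:34 PM = 8 h 4 min; less 30 min break → 7 h 34 min
Sat: 10:42 AM–7:42 PM = 9 h 0 min; less 30 min break → 8 h 30 min
Total worked: 37 h 23 min = 37.38 h.
Threshold 40 h → overtime 0 h 0 min, regular 37 h 23 min.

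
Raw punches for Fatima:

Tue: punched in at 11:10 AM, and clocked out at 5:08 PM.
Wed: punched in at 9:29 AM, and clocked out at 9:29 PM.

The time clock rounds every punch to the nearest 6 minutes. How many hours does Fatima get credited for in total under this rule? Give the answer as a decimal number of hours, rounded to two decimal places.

Tue: in 11:10 AM→11:12 AM, out 5:08 PM→5:06 PM; 5 h 54 min
Wed: in 9:29 AM→9:30 AM, out 9:29 PM→9:30 PM; 12 h 0 min
Total credited: 17 h 54 min.

17.90 hours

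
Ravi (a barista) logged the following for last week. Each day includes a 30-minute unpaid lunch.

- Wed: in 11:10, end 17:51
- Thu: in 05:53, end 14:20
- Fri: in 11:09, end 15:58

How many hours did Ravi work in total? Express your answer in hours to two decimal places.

18.45 hours

Wed: 11:10–17:51 = 6 h 41 min; less 30 min break → 6 h 11 min
Thu: 05:53–14:20 = 8 h 27 min; less 30 min break → 7 h 57 min
Fri: 11:09–15:58 = 4 h 49 min; less 30 min break → 4 h 19 min
Total: 6 h 11 min + 7 h 57 min + 4 h 19 min = 18 h 27 min.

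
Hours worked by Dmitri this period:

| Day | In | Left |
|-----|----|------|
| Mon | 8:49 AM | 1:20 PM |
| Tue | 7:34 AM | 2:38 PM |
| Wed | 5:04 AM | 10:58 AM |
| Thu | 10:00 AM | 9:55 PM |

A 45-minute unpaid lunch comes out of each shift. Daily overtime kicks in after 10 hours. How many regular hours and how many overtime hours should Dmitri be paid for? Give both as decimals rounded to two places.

Regular 25.23 hours, overtime 1.17 hours

Mon: 8:49 AM–1:20 PM = 4 h 31 min; less 45 min break → 3 h 46 min
Tue: 7:34 AM–2:38 PM = 7 h 4 min; less 45 min break → 6 h 19 min
Wed: 5:04 AM–10:58 AM = 5 h 54 min; less 45 min break → 5 h 9 min
Thu: 10:00 AM–9:55 PM = 11 h 55 min; less 45 min break → 11 h 10 min
Mon reg 3 h 46 min / OT 0 h 0 min; Tue reg 6 h 19 min / OT 0 h 0 min; Wed reg 5 h 9 min / OT 0 h 0 min; Thu reg 10 h 0 min / OT 1 h 10 min.
Totals: regular 25 h 14 min, overtime 1 h 10 min.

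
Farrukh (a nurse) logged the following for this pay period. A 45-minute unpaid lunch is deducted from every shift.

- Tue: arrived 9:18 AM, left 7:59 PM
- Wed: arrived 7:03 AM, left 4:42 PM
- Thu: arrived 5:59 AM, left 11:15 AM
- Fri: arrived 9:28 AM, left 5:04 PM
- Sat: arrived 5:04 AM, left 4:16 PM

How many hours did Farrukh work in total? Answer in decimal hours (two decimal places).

Tue: 9:18 AM–7:59 PM = 10 h 41 min; less 45 min break → 9 h 56 min
Wed: 7:03 AM–4:42 PM = 9 h 39 min; less 45 min break → 8 h 54 min
Thu: 5:59 AM–11:15 AM = 5 h 16 min; less 45 min break → 4 h 31 min
Fri: 9:28 AM–5:04 PM = 7 h 36 min; less 45 min break → 6 h 51 min
Sat: 5:04 AM–4:16 PM = 11 h 12 min; less 45 min break → 10 h 27 min
Total: 9 h 56 min + 8 h 54 min + 4 h 31 min + 6 h 51 min + 10 h 27 min = 40 h 39 min.

40.65 hours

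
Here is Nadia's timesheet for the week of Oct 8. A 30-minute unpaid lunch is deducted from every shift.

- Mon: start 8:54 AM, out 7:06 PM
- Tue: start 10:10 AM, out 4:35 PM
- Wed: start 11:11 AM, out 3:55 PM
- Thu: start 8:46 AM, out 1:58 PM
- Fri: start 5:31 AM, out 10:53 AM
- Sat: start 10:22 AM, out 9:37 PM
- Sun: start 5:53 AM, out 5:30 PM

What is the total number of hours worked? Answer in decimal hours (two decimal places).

51.28 hours

Mon: 8:54 AM–7:06 PM = 10 h 12 min; less 30 min break → 9 h 42 min
Tue: 10:10 AM–4:35 PM = 6 h 25 min; less 30 min break → 5 h 55 min
Wed: 11:11 AM–3:55 PM = 4 h 44 min; less 30 min break → 4 h 14 min
Thu: 8:46 AM–1:58 PM = 5 h 12 min; less 30 min break → 4 h 42 min
Fri: 5:31 AM–10:53 AM = 5 h 22 min; less 30 min break → 4 h 52 min
Sat: 10:22 AM–9:37 PM = 11 h 15 min; less 30 min break → 10 h 45 min
Sun: 5:53 AM–5:30 PM = 11 h 37 min; less 30 min break → 11 h 7 min
Total: 9 h 42 min + 5 h 55 min + 4 h 14 min + 4 h 42 min + 4 h 52 min + 10 h 45 min + 11 h 7 min = 51 h 17 min.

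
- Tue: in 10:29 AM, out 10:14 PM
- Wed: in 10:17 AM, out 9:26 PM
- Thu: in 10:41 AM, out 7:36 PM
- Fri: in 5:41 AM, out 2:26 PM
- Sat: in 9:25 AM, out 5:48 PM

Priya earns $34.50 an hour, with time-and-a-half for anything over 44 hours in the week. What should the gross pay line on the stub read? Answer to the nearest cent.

$1774.16

Tue: 10:29 AM–10:14 PM = 11 h 45 min
Wed: 10:17 AM–9:26 PM = 11 h 9 min
Thu: 10:41 AM–7:36 PM = 8 h 55 min
Fri: 5:41 AM–2:26 PM = 8 h 45 min
Sat: 9:25 AM–5:48 PM = 8 h 23 min
Total worked: 48 h 57 min = 2937 min.
Regular 44 h 0 min = 2640 min at $34.50/h; overtime 4 h 57 min = 297 min at $51.75/h.
Pay = (2640 × $34.50 + 297 × $51.75) ÷ 60 = $1774.16.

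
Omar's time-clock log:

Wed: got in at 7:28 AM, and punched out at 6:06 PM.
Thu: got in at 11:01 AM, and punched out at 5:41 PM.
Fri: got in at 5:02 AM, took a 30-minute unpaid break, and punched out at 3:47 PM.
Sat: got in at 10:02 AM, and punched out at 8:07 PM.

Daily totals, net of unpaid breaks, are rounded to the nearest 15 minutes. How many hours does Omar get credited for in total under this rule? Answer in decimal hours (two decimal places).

Wed: 7:28 AM–6:06 PM = 10 h 38 min → rounds to 10 h 45 min
Thu: 11:01 AM–5:41 PM = 6 h 40 min → rounds to 6 h 45 min
Fri: 5:02 AM–3:47 PM = 10 h 45 min − 30 min = 10 h 15 min → rounds to 10 h 15 min
Sat: 10:02 AM–8:07 PM = 10 h 5 min → rounds to 10 h 0 min
Total credited: 37 h 45 min.

37.75 hours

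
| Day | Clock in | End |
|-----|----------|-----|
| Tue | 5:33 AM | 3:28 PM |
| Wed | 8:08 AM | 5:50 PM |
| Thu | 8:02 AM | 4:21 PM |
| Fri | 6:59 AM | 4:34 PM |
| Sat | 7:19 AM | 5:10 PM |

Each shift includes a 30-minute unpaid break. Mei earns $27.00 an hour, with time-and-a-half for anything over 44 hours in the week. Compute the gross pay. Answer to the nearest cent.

$1223.10

Tue: 5:33 AM–3:28 PM = 9 h 55 min; less 30 min break → 9 h 25 min
Wed: 8:08 AM–5:50 PM = 9 h 42 min; less 30 min break → 9 h 12 min
Thu: 8:02 AM–4:21 PM = 8 h 19 min; less 30 min break → 7 h 49 min
Fri: 6:59 AM–4:34 PM = 9 h 35 min; less 30 min break → 9 h 5 min
Sat: 7:19 AM–5:10 PM = 9 h 51 min; less 30 min break → 9 h 21 min
Total worked: 44 h 52 min = 2692 min.
Regular 44 h 0 min = 2640 min at $27.00/h; overtime 0 h 52 min = 52 min at $40.50/h.
Pay = (2640 × $27.00 + 52 × $40.50) ÷ 60 = $1223.10.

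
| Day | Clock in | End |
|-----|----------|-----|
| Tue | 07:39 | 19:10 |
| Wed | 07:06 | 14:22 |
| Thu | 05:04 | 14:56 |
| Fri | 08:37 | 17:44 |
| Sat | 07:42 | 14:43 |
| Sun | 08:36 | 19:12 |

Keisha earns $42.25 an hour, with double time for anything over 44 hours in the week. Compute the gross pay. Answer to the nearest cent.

$2820.89

Tue: 07:39–19:10 = 11 h 31 min
Wed: 07:06–14:22 = 7 h 16 min
Thu: 05:04–14:56 = 9 h 52 min
Fri: 08:37–17:44 = 9 h 7 min
Sat: 07:42–14:43 = 7 h 1 min
Sun: 08:36–19:12 = 10 h 36 min
Total worked: 55 h 23 min = 3323 min.
Regular 44 h 0 min = 2640 min at $42.25/h; overtime 11 h 23 min = 683 min at $84.50/h.
Pay = (2640 × $42.25 + 683 × $84.50) ÷ 60 = $2820.89.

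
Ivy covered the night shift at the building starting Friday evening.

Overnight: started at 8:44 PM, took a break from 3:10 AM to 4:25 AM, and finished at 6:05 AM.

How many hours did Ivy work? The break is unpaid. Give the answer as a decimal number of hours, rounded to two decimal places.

Overnight: 8:44 PM → midnight = 3 h 16 min; midnight → 6:05 AM = 6 h 5 min; span 9 h 21 min; less 75 min break → 8 h 6 min

8.10 hours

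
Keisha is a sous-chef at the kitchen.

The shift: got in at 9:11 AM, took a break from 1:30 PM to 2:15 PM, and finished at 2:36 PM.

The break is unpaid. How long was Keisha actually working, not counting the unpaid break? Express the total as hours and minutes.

4 h 40 min

The shift: 9:11 AM–2:36 PM = 5 h 25 min; less 45 min break → 4 h 40 min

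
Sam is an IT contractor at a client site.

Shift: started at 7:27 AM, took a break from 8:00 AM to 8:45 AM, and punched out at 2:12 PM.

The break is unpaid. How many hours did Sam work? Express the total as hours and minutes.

6 h 0 min

Shift: 7:27 AM–2:12 PM = 6 h 45 min; less 45 min break → 6 h 0 min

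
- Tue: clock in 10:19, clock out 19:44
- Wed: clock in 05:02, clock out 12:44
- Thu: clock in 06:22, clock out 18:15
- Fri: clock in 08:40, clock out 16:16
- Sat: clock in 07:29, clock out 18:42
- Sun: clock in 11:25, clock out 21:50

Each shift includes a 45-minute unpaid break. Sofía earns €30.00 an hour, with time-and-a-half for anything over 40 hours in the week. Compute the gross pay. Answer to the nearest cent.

Tue: 10:19–19:44 = 9 h 25 min; less 45 min break → 8 h 40 min
Wed: 05:02–12:44 = 7 h 42 min; less 45 min break → 6 h 57 min
Thu: 06:22–18:15 = 11 h 53 min; less 45 min break → 11 h 8 min
Fri: 08:40–16:16 = 7 h 36 min; less 45 min break → 6 h 51 min
Sat: 07:29–18:42 = 11 h 13 min; less 45 min break → 10 h 28 min
Sun: 11:25–21:50 = 10 h 25 min; less 45 min break → 9 h 40 min
Total worked: 53 h 44 min = 3224 min.
Regular 40 h 0 min = 2400 min at €30.00/h; overtime 13 h 44 min = 824 min at €45.00/h.
Pay = (2400 × €30.00 + 824 × €45.00) ÷ 60 = €1818.00.

€1818.00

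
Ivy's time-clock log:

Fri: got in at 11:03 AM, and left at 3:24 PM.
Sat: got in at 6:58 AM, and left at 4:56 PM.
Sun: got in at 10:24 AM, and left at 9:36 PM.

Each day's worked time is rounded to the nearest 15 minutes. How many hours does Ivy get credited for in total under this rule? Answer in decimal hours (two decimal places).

Fri: 11:03 AM–3:24 PM = 4 h 21 min → rounds to 4 h 15 min
Sat: 6:58 AM–4:56 PM = 9 h 58 min → rounds to 10 h 0 min
Sun: 10:24 AM–9:36 PM = 11 h 12 min → rounds to 11 h 15 min
Total credited: 25 h 30 min.

25.50 hours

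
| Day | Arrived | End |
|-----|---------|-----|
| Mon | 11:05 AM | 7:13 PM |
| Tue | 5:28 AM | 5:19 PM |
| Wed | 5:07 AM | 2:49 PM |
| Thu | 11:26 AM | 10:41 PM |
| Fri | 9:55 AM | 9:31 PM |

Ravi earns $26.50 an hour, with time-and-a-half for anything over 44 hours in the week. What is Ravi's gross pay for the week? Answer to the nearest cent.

Mon: 11:05 AM–7:13 PM = 8 h 8 min
Tue: 5:28 AM–5:19 PM = 11 h 51 min
Wed: 5:07 AM–2:49 PM = 9 h 42 min
Thu: 11:26 AM–10:41 PM = 11 h 15 min
Fri: 9:55 AM–9:31 PM = 11 h 36 min
Total worked: 52 h 32 min = 3152 min.
Regular 44 h 0 min = 2640 min at $26.50/h; overtime 8 h 32 min = 512 min at $39.75/h.
Pay = (2640 × $26.50 + 512 × $39.75) ÷ 60 = $1505.20.

$1505.20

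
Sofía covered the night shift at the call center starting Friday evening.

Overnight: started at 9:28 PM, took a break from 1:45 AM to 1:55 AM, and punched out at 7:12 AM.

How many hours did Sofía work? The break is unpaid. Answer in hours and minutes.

Overnight: 9:28 PM → midnight = 2 h 32 min; midnight → 7:12 AM = 7 h 12 min; span 9 h 44 min; less 10 min break → 9 h 34 min

9 h 34 min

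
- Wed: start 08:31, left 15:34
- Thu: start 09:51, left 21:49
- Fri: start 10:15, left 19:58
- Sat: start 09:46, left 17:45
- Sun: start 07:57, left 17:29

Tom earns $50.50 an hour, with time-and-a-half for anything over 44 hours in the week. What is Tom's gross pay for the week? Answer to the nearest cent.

Wed: 08:31–15:34 = 7 h 3 min
Thu: 09:51–21:49 = 11 h 58 min
Fri: 10:15–19:58 = 9 h 43 min
Sat: 09:46–17:45 = 7 h 59 min
Sun: 07:57–17:29 = 9 h 32 min
Total worked: 46 h 15 min = 2775 min.
Regular 44 h 0 min = 2640 min at $50.50/h; overtime 2 h 15 min = 135 min at $75.75/h.
Pay = (2640 × $50.50 + 135 × $75.75) ÷ 60 = $2392.44.

$2392.44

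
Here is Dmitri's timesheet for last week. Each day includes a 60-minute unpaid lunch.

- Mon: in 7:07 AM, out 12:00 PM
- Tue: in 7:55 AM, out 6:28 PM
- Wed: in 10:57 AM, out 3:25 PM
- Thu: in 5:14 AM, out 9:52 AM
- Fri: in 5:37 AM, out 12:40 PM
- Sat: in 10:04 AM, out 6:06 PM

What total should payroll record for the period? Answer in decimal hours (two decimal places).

33.62 hours

Mon: 7:07 AM–12:00 PM = 4 h 53 min; less 60 min break → 3 h 53 min
Tue: 7:55 AM–6:28 PM = 10 h 33 min; less 60 min break → 9 h 33 min
Wed: 10:57 AM–3:25 PM = 4 h 28 min; less 60 min break → 3 h 28 min
Thu: 5:14 AM–9:52 AM = 4 h 38 min; less 60 min break → 3 h 38 min
Fri: 5:37 AM–12:40 PM = 7 h 3 min; less 60 min break → 6 h 3 min
Sat: 10:04 AM–6:06 PM = 8 h 2 min; less 60 min break → 7 h 2 min
Total: 3 h 53 min + 9 h 33 min + 3 h 28 min + 3 h 38 min + 6 h 3 min + 7 h 2 min = 33 h 37 min.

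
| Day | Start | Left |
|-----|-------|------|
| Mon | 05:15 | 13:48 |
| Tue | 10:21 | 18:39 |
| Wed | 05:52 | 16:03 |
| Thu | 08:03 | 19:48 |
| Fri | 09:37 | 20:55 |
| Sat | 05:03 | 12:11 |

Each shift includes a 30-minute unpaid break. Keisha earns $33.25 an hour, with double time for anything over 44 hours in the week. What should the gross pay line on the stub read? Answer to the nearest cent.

$2142.41

Mon: 05:15–13:48 = 8 h 33 min; less 30 min break → 8 h 3 min
Tue: 10:21–18:39 = 8 h 18 min; less 30 min break → 7 h 48 min
Wed: 05:52–16:03 = 10 h 11 min; less 30 min break → 9 h 41 min
Thu: 08:03–19:48 = 11 h 45 min; less 30 min break → 11 h 15 min
Fri: 09:37–20:55 = 11 h 18 min; less 30 min break → 10 h 48 min
Sat: 05:03–12:11 = 7 h 8 min; less 30 min break → 6 h 38 min
Total worked: 54 h 13 min = 3253 min.
Regular 44 h 0 min = 2640 min at $33.25/h; overtime 10 h 13 min = 613 min at $66.50/h.
Pay = (2640 × $33.25 + 613 × $66.50) ÷ 60 = $2142.41.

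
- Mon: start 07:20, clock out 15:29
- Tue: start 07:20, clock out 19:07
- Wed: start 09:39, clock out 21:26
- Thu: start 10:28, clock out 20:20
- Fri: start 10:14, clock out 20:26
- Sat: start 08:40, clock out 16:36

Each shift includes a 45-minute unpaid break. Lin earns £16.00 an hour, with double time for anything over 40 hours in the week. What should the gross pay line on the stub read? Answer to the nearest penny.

Mon: 07:20–15:29 = 8 h 9 min; less 45 min break → 7 h 24 min
Tue: 07:20–19:07 = 11 h 47 min; less 45 min break → 11 h 2 min
Wed: 09:39–21:26 = 11 h 47 min; less 45 min break → 11 h 2 min
Thu: 10:28–20:20 = 9 h 52 min; less 45 min break → 9 h 7 min
Fri: 10:14–20:26 = 10 h 12 min; less 45 min break → 9 h 27 min
Sat: 08:40–16:36 = 7 h 56 min; less 45 min break → 7 h 11 min
Total worked: 55 h 13 min = 3313 min.
Regular 40 h 0 min = 2400 min at £16.00/h; overtime 15 h 13 min = 913 min at £32.00/h.
Pay = (2400 × £16.00 + 913 × £32.00) ÷ 60 = £1126.93.

£1126.93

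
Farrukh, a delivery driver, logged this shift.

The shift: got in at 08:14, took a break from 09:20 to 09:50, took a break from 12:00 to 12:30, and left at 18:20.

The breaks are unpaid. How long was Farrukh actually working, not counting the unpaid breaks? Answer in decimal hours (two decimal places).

The shift: 08:14–18:20 = 10 h 6 min; less 60 min break → 9 h 6 min

9.10 hours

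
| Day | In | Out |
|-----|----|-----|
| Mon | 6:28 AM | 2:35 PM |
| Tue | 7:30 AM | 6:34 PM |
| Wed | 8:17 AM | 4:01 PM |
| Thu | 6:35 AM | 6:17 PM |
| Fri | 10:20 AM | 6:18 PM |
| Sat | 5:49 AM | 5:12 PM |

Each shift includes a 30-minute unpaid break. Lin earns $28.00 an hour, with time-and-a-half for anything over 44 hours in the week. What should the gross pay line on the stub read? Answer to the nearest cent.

Mon: 6:28 AM–2:35 PM = 8 h 7 min; less 30 min break → 7 h 37 min
Tue: 7:30 AM–6:34 PM = 11 h 4 min; less 30 min break → 10 h 34 min
Wed: 8:17 AM–4:01 PM = 7 h 44 min; less 30 min break → 7 h 14 min
Thu: 6:35 AM–6:17 PM = 11 h 42 min; less 30 min break → 11 h 12 min
Fri: 10:20 AM–6:18 PM = 7 h 58 min; less 30 min break → 7 h 28 min
Sat: 5:49 AM–5:12 PM = 11 h 23 min; less 30 min break → 10 h 53 min
Total worked: 54 h 58 min = 3298 min.
Regular 44 h 0 min = 2640 min at $28.00/h; overtime 10 h 58 min = 658 min at $42.00/h.
Pay = (2640 × $28.00 + 658 × $42.00) ÷ 60 = $1692.60.

$1692.60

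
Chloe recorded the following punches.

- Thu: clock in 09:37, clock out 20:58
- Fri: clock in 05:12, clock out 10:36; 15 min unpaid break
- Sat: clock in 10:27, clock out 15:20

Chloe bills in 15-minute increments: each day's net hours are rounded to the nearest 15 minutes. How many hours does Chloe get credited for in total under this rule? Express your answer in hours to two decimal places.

21.50 hours

Thu: 09:37–20:58 = 11 h 21 min → rounds to 11 h 15 min
Fri: 05:12–10:36 = 5 h 24 min − 15 min = 5 h 9 min → rounds to 5 h 15 min
Sat: 10:27–15:20 = 4 h 53 min → rounds to 5 h 0 min
Total credited: 21 h 30 min.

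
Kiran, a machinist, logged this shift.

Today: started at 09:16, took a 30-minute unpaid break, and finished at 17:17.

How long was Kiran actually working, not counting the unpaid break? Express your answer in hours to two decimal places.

7.52 hours

Today: 09:16–17:17 = 8 h 1 min; less 30 min break → 7 h 31 min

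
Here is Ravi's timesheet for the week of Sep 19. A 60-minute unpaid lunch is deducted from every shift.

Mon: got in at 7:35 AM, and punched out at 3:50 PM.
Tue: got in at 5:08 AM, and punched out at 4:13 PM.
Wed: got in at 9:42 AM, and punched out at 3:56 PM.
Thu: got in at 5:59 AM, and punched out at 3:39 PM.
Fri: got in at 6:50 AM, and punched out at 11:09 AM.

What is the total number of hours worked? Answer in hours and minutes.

Mon: 7:35 AM–3:50 PM = 8 h 15 min; less 60 min break → 7 h 15 min
Tue: 5:08 AM–4:13 PM = 11 h 5 min; less 60 min break → 10 h 5 min
Wed: 9:42 AM–3:56 PM = 6 h 14 min; less 60 min break → 5 h 14 min
Thu: 5:59 AM–3:39 PM = 9 h 40 min; less 60 min break → 8 h 40 min
Fri: 6:50 AM–11:09 AM = 4 h 19 min; less 60 min break → 3 h 19 min
Total: 7 h 15 min + 10 h 5 min + 5 h 14 min + 8 h 40 min + 3 h 19 min = 34 h 33 min.

34 h 33 min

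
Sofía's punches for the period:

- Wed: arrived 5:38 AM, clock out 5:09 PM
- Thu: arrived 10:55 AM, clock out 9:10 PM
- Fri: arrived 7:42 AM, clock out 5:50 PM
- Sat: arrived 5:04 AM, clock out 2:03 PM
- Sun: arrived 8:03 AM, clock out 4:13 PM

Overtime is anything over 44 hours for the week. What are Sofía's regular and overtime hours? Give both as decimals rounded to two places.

Wed: 5:38 AM–5:09 PM = 11 h 31 min
Thu: 10:55 AM–9:10 PM = 10 h 15 min
Fri: 7:42 AM–5:50 PM = 10 h 8 min
Sat: 5:04 AM–2:03 PM = 8 h 59 min
Sun: 8:03 AM–4:13 PM = 8 h 10 min
Total worked: 49 h 3 min = 49.05 h.
Threshold 44 h → overtime 5 h 3 min, regular 44 h 0 min.

Regular 44.00 hours, overtime 5.05 hours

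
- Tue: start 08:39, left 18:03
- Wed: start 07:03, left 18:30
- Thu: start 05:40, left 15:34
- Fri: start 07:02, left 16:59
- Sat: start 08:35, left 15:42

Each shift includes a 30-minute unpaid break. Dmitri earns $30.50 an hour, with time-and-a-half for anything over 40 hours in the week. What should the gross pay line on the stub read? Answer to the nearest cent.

$1463.24

Tue: 08:39–18:03 = 9 h 24 min; less 30 min break → 8 h 54 min
Wed: 07:03–18:30 = 11 h 27 min; less 30 min break → 10 h 57 min
Thu: 05:40–15:34 = 9 h 54 min; less 30 min break → 9 h 24 min
Fri: 07:02–16:59 = 9 h 57 min; less 30 min break → 9 h 27 min
Sat: 08:35–15:42 = 7 h 7 min; less 30 min break → 6 h 37 min
Total worked: 45 h 19 min = 2719 min.
Regular 40 h 0 min = 2400 min at $30.50/h; overtime 5 h 19 min = 319 min at $45.75/h.
Pay = (2400 × $30.50 + 319 × $45.75) ÷ 60 = $1463.24.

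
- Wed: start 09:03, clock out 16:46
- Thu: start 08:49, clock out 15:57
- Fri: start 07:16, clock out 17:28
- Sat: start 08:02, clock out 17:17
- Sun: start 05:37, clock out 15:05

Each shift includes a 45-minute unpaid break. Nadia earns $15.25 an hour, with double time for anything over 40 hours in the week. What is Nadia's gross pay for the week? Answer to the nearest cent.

Wed: 09:03–16:46 = 7 h 43 min; less 45 min break → 6 h 58 min
Thu: 08:49–15:57 = 7 h 8 min; less 45 min break → 6 h 23 min
Fri: 07:16–17:28 = 10 h 12 min; less 45 min break → 9 h 27 min
Sat: 08:02–17:17 = 9 h 15 min; less 45 min break → 8 h 30 min
Sun: 05:37–15:05 = 9 h 28 min; less 45 min break → 8 h 43 min
Total worked: 40 h 1 min = 2401 min.
Regular 40 h 0 min = 2400 min at $15.25/h; overtime 0 h 1 min = 1 min at $30.50/h.
Pay = (2400 × $15.25 + 1 × $30.50) ÷ 60 = $610.51.

$610.51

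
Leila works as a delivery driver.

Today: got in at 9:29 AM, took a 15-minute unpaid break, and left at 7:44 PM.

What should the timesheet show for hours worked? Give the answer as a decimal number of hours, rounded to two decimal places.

10.00 hours

Today: 9:29 AM–7:44 PM = 10 h 15 min; less 15 min break → 10 h 0 min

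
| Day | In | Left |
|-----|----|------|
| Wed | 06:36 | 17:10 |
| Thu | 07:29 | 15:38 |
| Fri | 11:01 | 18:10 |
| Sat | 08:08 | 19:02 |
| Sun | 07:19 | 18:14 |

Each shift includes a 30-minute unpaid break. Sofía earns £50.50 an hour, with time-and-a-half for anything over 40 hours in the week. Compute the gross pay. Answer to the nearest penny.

£2412.64

Wed: 06:36–17:10 = 10 h 34 min; less 30 min break → 10 h 4 min
Thu: 07:29–15:38 = 8 h 9 min; less 30 min break → 7 h 39 min
Fri: 11:01–18:10 = 7 h 9 min; less 30 min break → 6 h 39 min
Sat: 08:08–19:02 = 10 h 54 min; less 30 min break → 10 h 24 min
Sun: 07:19–18:14 = 10 h 55 min; less 30 min break → 10 h 25 min
Total worked: 45 h 11 min = 2711 min.
Regular 40 h 0 min = 2400 min at £50.50/h; overtime 5 h 11 min = 311 min at £75.75/h.
Pay = (2400 × £50.50 + 311 × £75.75) ÷ 60 = £2412.64.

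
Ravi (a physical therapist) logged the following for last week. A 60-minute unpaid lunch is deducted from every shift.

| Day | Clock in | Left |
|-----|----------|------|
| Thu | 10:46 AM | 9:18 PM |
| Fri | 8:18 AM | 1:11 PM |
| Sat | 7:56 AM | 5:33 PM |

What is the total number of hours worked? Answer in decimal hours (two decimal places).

Thu: 10:46 AM–9:18 PM = 10 h 32 min; less 60 min break → 9 h 32 min
Fri: 8:18 AM–1:11 PM = 4 h 53 min; less 60 min break → 3 h 53 min
Sat: 7:56 AM–5:33 PM = 9 h 37 min; less 60 min break → 8 h 37 min
Total: 9 h 32 min + 3 h 53 min + 8 h 37 min = 22 h 2 min.

22.03 hours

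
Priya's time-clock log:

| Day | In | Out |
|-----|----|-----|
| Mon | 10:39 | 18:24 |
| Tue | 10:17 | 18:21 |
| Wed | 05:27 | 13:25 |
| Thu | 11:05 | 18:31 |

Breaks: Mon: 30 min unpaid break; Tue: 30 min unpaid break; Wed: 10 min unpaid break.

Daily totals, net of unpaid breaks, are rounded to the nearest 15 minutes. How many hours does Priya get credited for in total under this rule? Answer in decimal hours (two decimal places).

30.00 hours

Mon: 10:39–18:24 = 7 h 45 min − 30 min = 7 h 15 min → rounds to 7 h 15 min
Tue: 10:17–18:21 = 8 h 4 min − 30 min = 7 h 34 min → rounds to 7 h 30 min
Wed: 05:27–13:25 = 7 h 58 min − 10 min = 7 h 48 min → rounds to 7 h 45 min
Thu: 11:05–18:31 = 7 h 26 min → rounds to 7 h 30 min
Total credited: 30 h 0 min.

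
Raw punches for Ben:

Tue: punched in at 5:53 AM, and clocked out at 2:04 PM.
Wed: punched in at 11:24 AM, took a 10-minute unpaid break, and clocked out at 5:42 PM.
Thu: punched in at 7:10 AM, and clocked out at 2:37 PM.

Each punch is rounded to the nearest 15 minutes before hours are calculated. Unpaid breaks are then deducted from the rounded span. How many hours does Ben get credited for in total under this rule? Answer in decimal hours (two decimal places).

Tue: in 5:53 AM→6:00 AM, out 2:04 PM→2:00 PM; 8 h 0 min
Wed: in 11:24 AM→11:30 AM, out 5:42 PM→5:45 PM; 6 h 15 min − 10 min = 6 h 5 min
Thu: in 7:10 AM→7:15 AM, out 2:37 PM→2:30 PM; 7 h 15 min
Total credited: 21 h 20 min.

21.33 hours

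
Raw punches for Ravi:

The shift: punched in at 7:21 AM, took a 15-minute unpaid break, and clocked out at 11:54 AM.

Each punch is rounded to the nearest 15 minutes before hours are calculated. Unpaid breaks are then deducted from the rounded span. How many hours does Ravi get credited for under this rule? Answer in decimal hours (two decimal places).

The shift: in 7:21 AM→7:15 AM, out 11:54 AM→12:00 PM; 4 h 45 min − 15 min = 4 h 30 min

4.50 hours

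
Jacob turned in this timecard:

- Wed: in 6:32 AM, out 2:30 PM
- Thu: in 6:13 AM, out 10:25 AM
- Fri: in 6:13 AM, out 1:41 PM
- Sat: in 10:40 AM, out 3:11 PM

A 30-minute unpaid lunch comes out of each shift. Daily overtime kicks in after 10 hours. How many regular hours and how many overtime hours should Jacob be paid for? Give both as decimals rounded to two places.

Wed: 6:32 AM–2:30 PM = 7 h 58 min; less 30 min break → 7 h 28 min
Thu: 6:13 AM–10:25 AM = 4 h 12 min; less 30 min break → 3 h 42 min
Fri: 6:13 AM–1:41 PM = 7 h 28 min; less 30 min break → 6 h 58 min
Sat: 10:40 AM–3:11 PM = 4 h 31 min; less 30 min break → 4 h 1 min
Wed reg 7 h 28 min / OT 0 h 0 min; Thu reg 3 h 42 min / OT 0 h 0 min; Fri reg 6 h 58 min / OT 0 h 0 min; Sat reg 4 h 1 min / OT 0 h 0 min.
Totals: regular 22 h 9 min, overtime 0 h 0 min.

Regular 22.15 hours, overtime 0.00 hours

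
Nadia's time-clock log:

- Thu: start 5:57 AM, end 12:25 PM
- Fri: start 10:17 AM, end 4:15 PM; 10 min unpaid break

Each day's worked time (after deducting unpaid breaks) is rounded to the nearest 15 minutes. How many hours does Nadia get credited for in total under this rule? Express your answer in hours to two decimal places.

Thu: 5:57 AM–12:25 PM = 6 h 28 min → rounds to 6 h 30 min
Fri: 10:17 AM–4:15 PM = 5 h 58 min − 10 min = 5 h 48 min → rounds to 5 h 45 min
Total credited: 12 h 15 min.

12.25 hours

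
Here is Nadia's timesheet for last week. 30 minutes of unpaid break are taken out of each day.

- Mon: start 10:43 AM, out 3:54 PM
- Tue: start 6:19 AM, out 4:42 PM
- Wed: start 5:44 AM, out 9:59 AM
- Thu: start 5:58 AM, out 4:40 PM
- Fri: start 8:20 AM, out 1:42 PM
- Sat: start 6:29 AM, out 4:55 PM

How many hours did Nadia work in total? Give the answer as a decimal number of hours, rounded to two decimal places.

Mon: 10:43 AM–3:54 PM = 5 h 11 min; less 30 min break → 4 h 41 min
Tue: 6:19 AM–4:42 PM = 10 h 23 min; less 30 min break → 9 h 53 min
Wed: 5:44 AM–9:59 AM = 4 h 15 min; less 30 min break → 3 h 45 min
Thu: 5:58 AM–4:40 PM = 10 h 42 min; less 30 min break → 10 h 12 min
Fri: 8:20 AM–1:42 PM = 5 h 22 min; less 30 min break → 4 h 52 min
Sat: 6:29 AM–4:55 PM = 10 h 26 min; less 30 min break → 9 h 56 min
Total: 4 h 41 min + 9 h 53 min + 3 h 45 min + 10 h 12 min + 4 h 52 min + 9 h 56 min = 43 h 19 min.

43.32 hours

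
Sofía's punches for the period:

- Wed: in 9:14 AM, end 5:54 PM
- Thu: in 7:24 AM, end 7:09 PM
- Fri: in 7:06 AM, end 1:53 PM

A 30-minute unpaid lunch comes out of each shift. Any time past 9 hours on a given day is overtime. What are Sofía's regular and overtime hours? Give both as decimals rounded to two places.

Wed: 9:14 AM–5:54 PM = 8 h 40 min; less 30 min break → 8 h 10 min
Thu: 7:24 AM–7:09 PM = 11 h 45 min; less 30 min break → 11 h 15 min
Fri: 7:06 AM–1:53 PM = 6 h 47 min; less 30 min break → 6 h 17 min
Wed reg 8 h 10 min / OT 0 h 0 min; Thu reg 9 h 0 min / OT 2 h 15 min; Fri reg 6 h 17 min / OT 0 h 0 min.
Totals: regular 23 h 27 min, overtime 2 h 15 min.

Regular 23.45 hours, overtime 2.25 hours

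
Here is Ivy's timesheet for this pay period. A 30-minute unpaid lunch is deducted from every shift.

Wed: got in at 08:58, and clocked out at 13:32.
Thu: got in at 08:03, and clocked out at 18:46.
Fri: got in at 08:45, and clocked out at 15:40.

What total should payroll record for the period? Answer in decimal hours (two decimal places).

Wed: 08:58–13:32 = 4 h 34 min; less 30 min break → 4 h 4 min
Thu: 08:03–18:46 = 10 h 43 min; less 30 min break → 10 h 13 min
Fri: 08:45–15:40 = 6 h 55 min; less 30 min break → 6 h 25 min
Total: 4 h 4 min + 10 h 13 min + 6 h 25 min = 20 h 42 min.

20.70 hours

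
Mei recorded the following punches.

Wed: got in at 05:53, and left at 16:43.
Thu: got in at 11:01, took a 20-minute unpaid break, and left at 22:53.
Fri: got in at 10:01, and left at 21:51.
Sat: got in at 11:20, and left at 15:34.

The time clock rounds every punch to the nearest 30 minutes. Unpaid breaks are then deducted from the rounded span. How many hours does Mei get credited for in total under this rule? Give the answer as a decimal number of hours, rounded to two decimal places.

38.17 hours

Wed: in 05:53→06:00, out 16:43→16:30; 10 h 30 min
Thu: in 11:01→11:00, out 22:53→23:00; 12 h 0 min − 20 min = 11 h 40 min
Fri: in 10:01→10:00, out 21:51→22:00; 12 h 0 min
Sat: in 11:20→11:30, out 15:34→15:30; 4 h 0 min
Total credited: 38 h 10 min.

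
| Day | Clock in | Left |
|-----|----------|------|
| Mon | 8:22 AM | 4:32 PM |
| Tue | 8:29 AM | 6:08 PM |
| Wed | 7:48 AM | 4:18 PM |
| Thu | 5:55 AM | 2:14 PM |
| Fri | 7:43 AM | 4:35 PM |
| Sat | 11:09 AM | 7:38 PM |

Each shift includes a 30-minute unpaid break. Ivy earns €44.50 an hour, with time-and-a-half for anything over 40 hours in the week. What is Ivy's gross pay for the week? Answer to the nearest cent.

€2379.64

Mon: 8:22 AM–4:32 PM = 8 h 10 min; less 30 min break → 7 h 40 min
Tue: 8:29 AM–6:08 PM = 9 h 39 min; less 30 min break → 9 h 9 min
Wed: 7:48 AM–4:18 PM = 8 h 30 min; less 30 min break → 8 h 0 min
Thu: 5:55 AM–2:14 PM = 8 h 19 min; less 30 min break → 7 h 49 min
Fri: 7:43 AM–4:35 PM = 8 h 52 min; less 30 min break → 8 h 22 min
Sat: 11:09 AM–7:38 PM = 8 h 29 min; less 30 min break → 7 h 59 min
Total worked: 48 h 59 min = 2939 min.
Regular 40 h 0 min = 2400 min at €44.50/h; overtime 8 h 59 min = 539 min at €66.75/h.
Pay = (2400 × €44.50 + 539 × €66.75) ÷ 60 = €2379.64.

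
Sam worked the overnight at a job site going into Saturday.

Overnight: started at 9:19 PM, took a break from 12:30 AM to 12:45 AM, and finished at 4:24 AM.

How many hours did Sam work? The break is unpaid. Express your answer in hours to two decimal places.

6.83 hours

Overnight: 9:19 PM → midnight = 2 h 41 min; midnight → 4:24 AM = 4 h 24 min; span 7 h 5 min; less 15 min break → 6 h 50 min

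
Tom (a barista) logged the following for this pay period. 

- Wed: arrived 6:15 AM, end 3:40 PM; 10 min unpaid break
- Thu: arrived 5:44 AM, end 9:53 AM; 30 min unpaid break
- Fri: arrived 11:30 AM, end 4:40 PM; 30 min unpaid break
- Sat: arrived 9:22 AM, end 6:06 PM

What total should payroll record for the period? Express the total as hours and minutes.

26 h 18 min

Wed: 6:15 AM–3:40 PM = 9 h 25 min; less 10 min break → 9 h 15 min
Thu: 5:44 AM–9:53 AM = 4 h 9 min; less 30 min break → 3 h 39 min
Fri: 11:30 AM–4:40 PM = 5 h 10 min; less 30 min break → 4 h 40 min
Sat: 9:22 AM–6:06 PM = 8 h 44 min
Total: 9 h 15 min + 3 h 39 min + 4 h 40 min + 8 h 44 min = 26 h 18 min.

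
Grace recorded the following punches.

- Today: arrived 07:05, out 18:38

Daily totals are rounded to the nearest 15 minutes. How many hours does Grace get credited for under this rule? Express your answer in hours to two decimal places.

Today: 07:05–18:38 = 11 h 33 min → rounds to 11 h 30 min

11.50 hours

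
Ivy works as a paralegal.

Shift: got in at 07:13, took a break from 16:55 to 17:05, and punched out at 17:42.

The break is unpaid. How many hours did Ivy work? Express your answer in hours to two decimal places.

Shift: 07:13–17:42 = 10 h 29 min; less 10 min break → 10 h 19 min

10.32 hours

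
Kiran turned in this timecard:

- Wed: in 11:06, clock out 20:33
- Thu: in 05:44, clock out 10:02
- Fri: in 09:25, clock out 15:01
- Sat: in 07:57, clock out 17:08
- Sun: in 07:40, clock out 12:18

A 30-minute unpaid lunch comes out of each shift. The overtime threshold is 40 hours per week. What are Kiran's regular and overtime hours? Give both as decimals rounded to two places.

Wed: 11:06–20:33 = 9 h 27 min; less 30 min break → 8 h 57 min
Thu: 05:44–10:02 = 4 h 18 min; less 30 min break → 3 h 48 min
Fri: 09:25–15:01 = 5 h 36 min; less 30 min break → 5 h 6 min
Sat: 07:57–17:08 = 9 h 11 min; less 30 min break → 8 h 41 min
Sun: 07:40–12:18 = 4 h 38 min; less 30 min break → 4 h 8 min
Total worked: 30 h 40 min = 30.67 h.
Threshold 40 h → overtime 0 h 0 min, regular 30 h 40 min.

Regular 30.67 hours, overtime 0.00 hours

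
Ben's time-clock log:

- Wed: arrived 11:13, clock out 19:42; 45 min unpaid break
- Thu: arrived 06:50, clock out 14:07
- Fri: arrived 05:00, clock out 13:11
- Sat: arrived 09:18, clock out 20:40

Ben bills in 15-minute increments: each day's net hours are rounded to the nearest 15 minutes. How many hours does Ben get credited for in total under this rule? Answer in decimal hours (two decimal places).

34.50 hours

Wed: 11:13–19:42 = 8 h 29 min − 45 min = 7 h 44 min → rounds to 7 h 45 min
Thu: 06:50–14:07 = 7 h 17 min → rounds to 7 h 15 min
Fri: 05:00–13:11 = 8 h 11 min → rounds to 8 h 15 min
Sat: 09:18–20:40 = 11 h 22 min → rounds to 11 h 15 min
Total credited: 34 h 30 min.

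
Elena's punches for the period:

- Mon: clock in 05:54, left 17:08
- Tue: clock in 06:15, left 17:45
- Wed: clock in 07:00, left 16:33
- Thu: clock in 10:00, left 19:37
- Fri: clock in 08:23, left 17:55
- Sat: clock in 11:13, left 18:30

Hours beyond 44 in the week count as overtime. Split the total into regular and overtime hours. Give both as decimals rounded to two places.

Mon: 05:54–17:08 = 11 h 14 min
Tue: 06:15–17:45 = 11 h 30 min
Wed: 07:00–16:33 = 9 h 33 min
Thu: 10:00–19:37 = 9 h 37 min
Fri: 08:23–17:55 = 9 h 32 min
Sat: 11:13–18:30 = 7 h 17 min
Total worked: 58 h 43 min = 58.72 h.
Threshold 44 h → overtime 14 h 43 min, regular 44 h 0 min.

Regular 44.00 hours, overtime 14.72 hours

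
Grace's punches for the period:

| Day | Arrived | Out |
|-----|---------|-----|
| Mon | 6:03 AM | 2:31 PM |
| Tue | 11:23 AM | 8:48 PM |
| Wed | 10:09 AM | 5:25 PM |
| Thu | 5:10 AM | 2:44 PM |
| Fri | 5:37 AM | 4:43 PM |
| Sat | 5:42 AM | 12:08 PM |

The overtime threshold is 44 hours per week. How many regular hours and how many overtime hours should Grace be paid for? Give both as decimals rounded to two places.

Regular 44.00 hours, overtime 8.25 hours

Mon: 6:03 AM–2:31 PM = 8 h 28 min
Tue: 11:23 AM–8:48 PM = 9 h 25 min
Wed: 10:09 AM–5:25 PM = 7 h 16 min
Thu: 5:10 AM–2:44 PM = 9 h 34 min
Fri: 5:37 AM–4:43 PM = 11 h 6 min
Sat: 5:42 AM–12:08 PM = 6 h 26 min
Total worked: 52 h 15 min = 52.25 h.
Threshold 44 h → overtime 8 h 15 min, regular 44 h 0 min.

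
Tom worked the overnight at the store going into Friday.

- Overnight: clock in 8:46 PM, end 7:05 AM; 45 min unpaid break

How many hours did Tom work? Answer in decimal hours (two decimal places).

Overnight: 8:46 PM → midnight = 3 h 14 min; midnight → 7:05 AM = 7 h 5 min; span 10 h 19 min; less 45 min break → 9 h 34 min

9.57 hours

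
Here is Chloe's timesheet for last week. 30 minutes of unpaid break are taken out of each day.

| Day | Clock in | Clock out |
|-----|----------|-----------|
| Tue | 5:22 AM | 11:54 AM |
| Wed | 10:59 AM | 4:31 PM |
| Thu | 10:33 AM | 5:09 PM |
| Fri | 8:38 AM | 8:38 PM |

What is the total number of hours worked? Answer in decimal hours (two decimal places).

Tue: 5:22 AM–11:54 AM = 6 h 32 min; less 30 min break → 6 h 2 min
Wed: 10:59 AM–4:31 PM = 5 h 32 min; less 30 min break → 5 h 2 min
Thu: 10:33 AM–5:09 PM = 6 h 36 min; less 30 min break → 6 h 6 min
Fri: 8:38 AM–8:38 PM = 12 h 0 min; less 30 min break → 11 h 30 min
Total: 6 h 2 min + 5 h 2 min + 6 h 6 min + 11 h 30 min = 28 h 40 min.

28.67 hours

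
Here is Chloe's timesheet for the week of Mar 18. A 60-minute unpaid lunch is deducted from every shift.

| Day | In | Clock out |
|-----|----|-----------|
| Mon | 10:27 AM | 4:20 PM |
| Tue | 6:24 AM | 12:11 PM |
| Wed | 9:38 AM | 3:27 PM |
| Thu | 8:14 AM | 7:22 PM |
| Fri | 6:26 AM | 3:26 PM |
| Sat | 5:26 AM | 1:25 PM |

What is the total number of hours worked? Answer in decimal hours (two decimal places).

39.60 hours

Mon: 10:27 AM–4:20 PM = 5 h 53 min; less 60 min break → 4 h 53 min
Tue: 6:24 AM–12:11 PM = 5 h 47 min; less 60 min break → 4 h 47 min
Wed: 9:38 AM–3:27 PM = 5 h 49 min; less 60 min break → 4 h 49 min
Thu: 8:14 AM–7:22 PM = 11 h 8 min; less 60 min break → 10 h 8 min
Fri: 6:26 AM–3:26 PM = 9 h 0 min; less 60 min break → 8 h 0 min
Sat: 5:26 AM–1:25 PM = 7 h 59 min; less 60 min break → 6 h 59 min
Total: 4 h 53 min + 4 h 47 min + 4 h 49 min + 10 h 8 min + 8 h 0 min + 6 h 59 min = 39 h 36 min.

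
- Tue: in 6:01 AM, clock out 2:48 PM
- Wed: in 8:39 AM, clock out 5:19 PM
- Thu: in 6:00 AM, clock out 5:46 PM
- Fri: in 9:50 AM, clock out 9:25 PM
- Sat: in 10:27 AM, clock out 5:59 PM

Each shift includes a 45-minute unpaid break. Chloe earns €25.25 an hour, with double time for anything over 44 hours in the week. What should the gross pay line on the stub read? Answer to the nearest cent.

Tue: 6:01 AM–2:48 PM = 8 h 47 min; less 45 min break → 8 h 2 min
Wed: 8:39 AM–5:19 PM = 8 h 40 min; less 45 min break → 7 h 55 min
Thu: 6:00 AM–5:46 PM = 11 h 46 min; less 45 min break → 11 h 1 min
Fri: 9:50 AM–9:25 PM = 11 h 35 min; less 45 min break → 10 h 50 min
Sat: 10:27 AM–5:59 PM = 7 h 32 min; less 45 min break → 6 h 47 min
Total worked: 44 h 35 min = 2675 min.
Regular 44 h 0 min = 2640 min at €25.25/h; overtime 0 h 35 min = 35 min at €50.50/h.
Pay = (2640 × €25.25 + 35 × €50.50) ÷ 60 = €1140.46.

€1140.46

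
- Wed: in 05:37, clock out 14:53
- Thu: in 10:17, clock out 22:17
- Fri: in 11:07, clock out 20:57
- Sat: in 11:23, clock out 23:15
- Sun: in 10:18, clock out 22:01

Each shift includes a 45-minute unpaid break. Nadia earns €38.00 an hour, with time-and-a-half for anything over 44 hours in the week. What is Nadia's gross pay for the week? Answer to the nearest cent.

€2067.20

Wed: 05:37–14:53 = 9 h 16 min; less 45 min break → 8 h 31 min
Thu: 10:17–22:17 = 12 h 0 min; less 45 min break → 11 h 15 min
Fri: 11:07–20:57 = 9 h 50 min; less 45 min break → 9 h 5 min
Sat: 11:23–23:15 = 11 h 52 min; less 45 min break → 11 h 7 min
Sun: 10:18–22:01 = 11 h 43 min; less 45 min break → 10 h 58 min
Total worked: 50 h 56 min = 3056 min.
Regular 44 h 0 min = 2640 min at €38.00/h; overtime 6 h 56 min = 416 min at €57.00/h.
Pay = (2640 × €38.00 + 416 × €57.00) ÷ 60 = €2067.20.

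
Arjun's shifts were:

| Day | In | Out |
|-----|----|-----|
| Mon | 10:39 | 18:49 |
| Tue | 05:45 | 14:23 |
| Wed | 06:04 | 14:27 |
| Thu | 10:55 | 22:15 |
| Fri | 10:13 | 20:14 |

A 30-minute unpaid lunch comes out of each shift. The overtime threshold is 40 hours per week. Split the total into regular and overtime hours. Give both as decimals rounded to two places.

Regular 40.00 hours, overtime 4.03 hours

Mon: 10:39–18:49 = 8 h 10 min; less 30 min break → 7 h 40 min
Tue: 05:45–14:23 = 8 h 38 min; less 30 min break → 8 h 8 min
Wed: 06:04–14:27 = 8 h 23 min; less 30 min break → 7 h 53 min
Thu: 10:55–22:15 = 11 h 20 min; less 30 min break → 10 h 50 min
Fri: 10:13–20:14 = 10 h 1 min; less 30 min break → 9 h 31 min
Total worked: 44 h 2 min = 44.03 h.
Threshold 40 h → overtime 4 h 2 min, regular 40 h 0 min.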